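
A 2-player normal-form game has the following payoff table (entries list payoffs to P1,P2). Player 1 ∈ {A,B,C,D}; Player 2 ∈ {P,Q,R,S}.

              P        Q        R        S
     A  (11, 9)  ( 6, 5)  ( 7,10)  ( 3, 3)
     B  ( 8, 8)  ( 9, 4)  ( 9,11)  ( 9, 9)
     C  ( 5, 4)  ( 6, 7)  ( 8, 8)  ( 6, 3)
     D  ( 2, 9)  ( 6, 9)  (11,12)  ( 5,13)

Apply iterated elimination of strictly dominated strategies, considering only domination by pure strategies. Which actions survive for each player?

Remaining: P1:{B,D} P2:{R,S}

P1 drop C (B beats it: P:8>5 Q:9>6 R:9>8 S:9>6)
P2 drop P (R beats it: A:10>9 B:11>8 D:12>9)
P1 drop A (B beats it: Q:9>6 R:9>7 S:9>3)
P2 drop Q (R beats it: B:11>4 D:12>9)
P1→{B,D} P2→{R,S}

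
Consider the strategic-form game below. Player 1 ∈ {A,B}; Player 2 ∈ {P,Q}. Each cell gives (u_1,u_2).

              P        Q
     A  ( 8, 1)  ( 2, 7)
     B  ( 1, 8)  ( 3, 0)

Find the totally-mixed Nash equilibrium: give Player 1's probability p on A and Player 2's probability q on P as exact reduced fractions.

P1 indiff ⇒ q·8+(1-q)·2 = q·1+(1-q)·3 ⇒ q(7) = (1-q)(1) ⇒ q = 1/8
P2 indiff ⇒ p·1+(1-p)·8 = p·7+(1-p)·0 ⇒ p(-6) = (1-p)(-8) ⇒ p = 4/7

P1 mixes 4/7 on A; P2 mixes 1/8 on P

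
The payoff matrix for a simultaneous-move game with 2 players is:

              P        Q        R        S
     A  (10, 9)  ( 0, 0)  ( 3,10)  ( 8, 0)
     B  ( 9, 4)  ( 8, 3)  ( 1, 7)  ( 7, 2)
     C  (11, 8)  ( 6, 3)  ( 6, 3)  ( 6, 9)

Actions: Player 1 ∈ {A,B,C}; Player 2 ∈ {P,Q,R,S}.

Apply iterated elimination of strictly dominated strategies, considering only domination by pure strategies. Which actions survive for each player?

P2 drop Q (P beats it: A:9>0 B:4>3 C:8>3)
P1 drop B (A beats it: P:10>9 R:3>1 S:8>7)
P1→{A,C} P2→{P,R,S}

Survivors P1:{A,C} P2:{P,R,S}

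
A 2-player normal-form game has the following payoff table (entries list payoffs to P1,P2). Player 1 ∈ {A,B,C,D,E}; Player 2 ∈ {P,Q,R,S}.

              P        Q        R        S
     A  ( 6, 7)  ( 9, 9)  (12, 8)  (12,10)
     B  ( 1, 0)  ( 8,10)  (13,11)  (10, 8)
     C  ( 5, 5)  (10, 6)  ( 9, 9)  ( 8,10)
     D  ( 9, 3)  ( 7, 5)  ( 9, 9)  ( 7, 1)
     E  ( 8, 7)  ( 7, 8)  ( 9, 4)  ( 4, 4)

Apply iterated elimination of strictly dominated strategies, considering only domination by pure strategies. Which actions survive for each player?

P2 drop P (Q beats it: A:9>7 B:10>0 C:6>5 D:5>3 E:8>7)
P1 drop D (A beats it: Q:9>7 R:12>9 S:12>7)
P1 drop E (A beats it: Q:9>7 R:12>9 S:12>4)
P1→{A,B,C} P2→{Q,R,S}

IESDS → P1:{A,B,C} P2:{Q,R,S}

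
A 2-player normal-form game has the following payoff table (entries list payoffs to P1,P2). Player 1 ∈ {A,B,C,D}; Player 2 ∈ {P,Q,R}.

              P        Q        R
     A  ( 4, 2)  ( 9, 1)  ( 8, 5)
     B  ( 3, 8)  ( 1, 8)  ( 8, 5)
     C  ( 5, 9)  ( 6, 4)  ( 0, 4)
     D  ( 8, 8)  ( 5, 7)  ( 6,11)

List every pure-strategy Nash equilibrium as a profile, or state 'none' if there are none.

Nash profiles: (A,R)

(A,P): not NE [P1→D gives 8>4; P2→R gives 5>2]
(A,Q): not NE [P2→R gives 5>1]
(A,R): NE
(B,P): not NE [P1→D gives 8>3]
(B,Q): not NE [P1→A gives 9>1]
(B,R): not NE [P2→Q gives 8>5]
(C,P): not NE [P1→D gives 8>5]
(C,Q): not NE [P1→A gives 9>6; P2→P gives 9>4]
(C,R): not NE [P1→B gives 8>0; P2→P gives 9>4]
(D,P): not NE [P2→R gives 11>8]
(D,Q): not NE [P1→A gives 9>5; P2→R gives 11>7]
(D,R): not NE [P1→B gives 8>6]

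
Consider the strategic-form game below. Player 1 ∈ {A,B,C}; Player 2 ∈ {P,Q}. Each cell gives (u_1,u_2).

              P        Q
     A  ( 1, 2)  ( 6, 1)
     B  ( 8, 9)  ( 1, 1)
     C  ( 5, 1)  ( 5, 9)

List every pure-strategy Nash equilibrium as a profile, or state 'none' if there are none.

(A,P): not NE [P1→B gives 8>1]
(A,Q): not NE [P2→P gives 2>1]
(B,P): NE
(B,Q): not NE [P1→A gives 6>1; P2→P gives 9>1]
(C,P): not NE [P1→B gives 8>5; P2→Q gives 9>1]
(C,Q): not NE [P1→A gives 6>5]

Nash profiles: (B,P)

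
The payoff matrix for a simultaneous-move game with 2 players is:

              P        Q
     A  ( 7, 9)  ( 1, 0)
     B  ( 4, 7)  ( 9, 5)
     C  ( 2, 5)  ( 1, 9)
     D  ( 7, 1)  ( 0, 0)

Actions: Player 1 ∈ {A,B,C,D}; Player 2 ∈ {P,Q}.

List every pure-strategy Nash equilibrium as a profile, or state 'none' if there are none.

PSNE = {(A,P), (D,P)}

(A,P): NE
(A,Q): not NE [P1→B gives 9>1; P2→P gives 9>0]
(B,P): not NE [P1→D gives 7>4]
(B,Q): not NE [P2→P gives 7>5]
(C,P): not NE [P1→D gives 7>2; P2→Q gives 9>5]
(C,Q): not NE [P1→B gives 9>1]
(D,P): NE
(D,Q): not NE [P1→B gives 9>0; P2→P gives 1>0]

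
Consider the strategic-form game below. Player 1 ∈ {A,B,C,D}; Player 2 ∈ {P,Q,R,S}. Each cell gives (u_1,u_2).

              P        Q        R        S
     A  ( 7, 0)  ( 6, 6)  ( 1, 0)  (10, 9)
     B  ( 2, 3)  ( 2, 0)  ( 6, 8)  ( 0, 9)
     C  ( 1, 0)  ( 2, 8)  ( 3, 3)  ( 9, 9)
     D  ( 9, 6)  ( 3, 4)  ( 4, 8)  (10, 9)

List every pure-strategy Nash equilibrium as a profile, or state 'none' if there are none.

(A,P): not NE [P1→D gives 9>7; P2→S gives 9>0]
(A,Q): not NE [P2→S gives 9>6]
(A,R): not NE [P1→B gives 6>1; P2→S gives 9>0]
(A,S): NE
(B,P): not NE [P1→D gives 9>2; P2→S gives 9>3]
(B,Q): not NE [P1→A gives 6>2; P2→S gives 9>0]
(B,R): not NE [P2→S gives 9>8]
(B,S): not NE [P1→D gives 10>0]
(C,P): not NE [P1→D gives 9>1; P2→S gives 9>0]
(C,Q): not NE [P1→A gives 6>2; P2→S gives 9>8]
(C,R): not NE [P1→B gives 6>3; P2→S gives 9>3]
(C,S): not NE [P1→D gives 10>9]
(D,P): not NE [P2→S gives 9>6]
(D,Q): not NE [P1→A gives 6>3; P2→S gives 9>4]
(D,R): not NE [P1→B gives 6>4; P2→S gives 9>8]
(D,S): NE

Nash profiles: (A,S), (D,S)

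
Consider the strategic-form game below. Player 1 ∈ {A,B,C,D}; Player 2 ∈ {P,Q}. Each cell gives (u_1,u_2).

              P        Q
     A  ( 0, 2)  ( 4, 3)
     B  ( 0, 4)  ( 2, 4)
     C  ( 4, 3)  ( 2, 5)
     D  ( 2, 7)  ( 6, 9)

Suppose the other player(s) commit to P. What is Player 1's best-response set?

argmax u_1 = {C}

u_1(A vs P) = 0
u_1(B vs P) = 0
u_1(C vs P) = 4
u_1(D vs P) = 2
max payoff 4 at {C}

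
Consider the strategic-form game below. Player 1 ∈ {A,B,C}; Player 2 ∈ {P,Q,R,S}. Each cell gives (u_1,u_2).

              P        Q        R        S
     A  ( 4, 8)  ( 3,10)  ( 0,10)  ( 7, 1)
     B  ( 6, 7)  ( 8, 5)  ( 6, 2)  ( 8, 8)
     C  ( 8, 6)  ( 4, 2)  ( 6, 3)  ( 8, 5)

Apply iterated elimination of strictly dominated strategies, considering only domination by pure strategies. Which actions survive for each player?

P1 drop A (B beats it: P:6>4 Q:8>3 R:6>0 S:8>7)
P2 drop Q (P beats it: B:7>5 C:6>2)
P2 drop R (P beats it: B:7>2 C:6>3)
P1→{B,C} P2→{P,S}

IESDS → P1:{B,C} P2:{P,S}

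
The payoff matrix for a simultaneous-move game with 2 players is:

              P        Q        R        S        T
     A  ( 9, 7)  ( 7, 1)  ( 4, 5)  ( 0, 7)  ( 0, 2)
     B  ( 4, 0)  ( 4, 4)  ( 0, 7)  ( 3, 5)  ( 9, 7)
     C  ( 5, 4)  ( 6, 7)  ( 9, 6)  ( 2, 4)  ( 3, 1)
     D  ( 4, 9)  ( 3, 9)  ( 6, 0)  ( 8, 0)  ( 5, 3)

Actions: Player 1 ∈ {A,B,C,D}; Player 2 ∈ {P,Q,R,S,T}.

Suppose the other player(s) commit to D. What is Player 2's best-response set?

u_2(P vs D) = 9
u_2(Q vs D) = 9
u_2(R vs D) = 0
u_2(S vs D) = 0
u_2(T vs D) = 3
max payoff 9 at {P,Q}

P2 best: {P,Q}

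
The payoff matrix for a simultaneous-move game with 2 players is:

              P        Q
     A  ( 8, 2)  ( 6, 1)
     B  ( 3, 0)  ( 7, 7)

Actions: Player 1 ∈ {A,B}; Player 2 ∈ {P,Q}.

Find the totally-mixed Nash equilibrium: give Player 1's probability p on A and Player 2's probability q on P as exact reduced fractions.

P1 mixes 7/8 on A; P2 mixes 1/6 on P

P1 indiff ⇒ q·8+(1-q)·6 = q·3+(1-q)·7 ⇒ q(5) = (1-q)(1) ⇒ q = 1/6
P2 indiff ⇒ p·2+(1-p)·0 = p·1+(1-p)·7 ⇒ p(1) = (1-p)(7) ⇒ p = 7/8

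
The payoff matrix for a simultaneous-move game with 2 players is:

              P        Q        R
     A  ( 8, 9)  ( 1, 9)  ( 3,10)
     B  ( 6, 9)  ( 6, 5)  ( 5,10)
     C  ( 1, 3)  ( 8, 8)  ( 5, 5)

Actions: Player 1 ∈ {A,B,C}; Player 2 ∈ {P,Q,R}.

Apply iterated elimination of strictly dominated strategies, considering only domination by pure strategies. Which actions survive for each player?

P2 drop P (R beats it: A:10>9 B:10>9 C:5>3)
P1 drop A (B beats it: Q:6>1 R:5>3)
P1→{B,C} P2→{Q,R}

IESDS → P1:{B,C} P2:{Q,R}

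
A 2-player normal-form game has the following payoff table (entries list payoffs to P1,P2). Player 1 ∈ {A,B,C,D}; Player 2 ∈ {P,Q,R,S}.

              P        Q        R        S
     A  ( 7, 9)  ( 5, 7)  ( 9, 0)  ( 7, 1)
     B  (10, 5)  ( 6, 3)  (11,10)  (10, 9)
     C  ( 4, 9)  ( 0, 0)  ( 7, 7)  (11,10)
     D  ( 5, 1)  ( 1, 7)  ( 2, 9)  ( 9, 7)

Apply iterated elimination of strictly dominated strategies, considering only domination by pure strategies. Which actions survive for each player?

P1 drop A (B beats it: P:10>7 Q:6>5 R:11>9 S:10>7)
P1 drop D (B beats it: P:10>5 Q:6>1 R:11>2 S:10>9)
P2 drop P (S beats it: B:9>5 C:10>9)
P2 drop Q (R beats it: B:10>3 C:7>0)
P1→{B,C} P2→{R,S}

Survivors P1:{B,C} P2:{R,S}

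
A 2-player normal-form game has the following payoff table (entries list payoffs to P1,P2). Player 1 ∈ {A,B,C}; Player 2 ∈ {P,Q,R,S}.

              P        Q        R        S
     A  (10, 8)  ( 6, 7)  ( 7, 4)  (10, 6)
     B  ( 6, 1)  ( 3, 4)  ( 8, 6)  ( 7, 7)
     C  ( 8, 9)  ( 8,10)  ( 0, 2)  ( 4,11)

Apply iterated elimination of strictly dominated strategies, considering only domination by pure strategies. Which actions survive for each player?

P2 drop R (S beats it: A:6>4 B:7>6 C:11>2)
P1 drop B (A beats it: P:10>6 Q:6>3 S:10>7)
P1→{A,C} P2→{P,Q,S}

IESDS → P1:{A,C} P2:{P,Q,S}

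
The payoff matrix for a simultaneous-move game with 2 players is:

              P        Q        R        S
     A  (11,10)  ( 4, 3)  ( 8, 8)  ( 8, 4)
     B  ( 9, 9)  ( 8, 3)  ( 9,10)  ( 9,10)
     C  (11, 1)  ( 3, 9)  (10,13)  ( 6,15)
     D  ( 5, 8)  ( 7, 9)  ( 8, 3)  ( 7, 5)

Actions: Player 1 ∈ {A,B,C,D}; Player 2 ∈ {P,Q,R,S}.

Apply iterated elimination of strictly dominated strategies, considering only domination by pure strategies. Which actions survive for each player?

P1 drop D (B beats it: P:9>5 Q:8>7 R:9>8 S:9>7)
P2 drop Q (R beats it: A:8>3 B:10>3 C:13>9)
P1→{A,B,C} P2→{P,R,S}

Remaining: P1:{A,B,C} P2:{P,R,S}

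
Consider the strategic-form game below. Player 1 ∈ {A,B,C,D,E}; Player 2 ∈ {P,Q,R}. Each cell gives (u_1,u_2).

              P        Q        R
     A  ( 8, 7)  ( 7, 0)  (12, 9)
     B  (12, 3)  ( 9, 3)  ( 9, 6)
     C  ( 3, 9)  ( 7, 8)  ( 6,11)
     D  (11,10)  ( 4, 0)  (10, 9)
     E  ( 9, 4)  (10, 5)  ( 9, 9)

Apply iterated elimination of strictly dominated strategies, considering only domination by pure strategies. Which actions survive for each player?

Survivors P1:{A,B,D} P2:{P,R}

P1 drop C (B beats it: P:12>3 Q:9>7 R:9>6)
P2 drop Q (R beats it: A:9>0 B:6>3 D:9>0 E:9>5)
P1 drop E (D beats it: P:11>9 R:10>9)
P1→{A,B,D} P2→{P,R}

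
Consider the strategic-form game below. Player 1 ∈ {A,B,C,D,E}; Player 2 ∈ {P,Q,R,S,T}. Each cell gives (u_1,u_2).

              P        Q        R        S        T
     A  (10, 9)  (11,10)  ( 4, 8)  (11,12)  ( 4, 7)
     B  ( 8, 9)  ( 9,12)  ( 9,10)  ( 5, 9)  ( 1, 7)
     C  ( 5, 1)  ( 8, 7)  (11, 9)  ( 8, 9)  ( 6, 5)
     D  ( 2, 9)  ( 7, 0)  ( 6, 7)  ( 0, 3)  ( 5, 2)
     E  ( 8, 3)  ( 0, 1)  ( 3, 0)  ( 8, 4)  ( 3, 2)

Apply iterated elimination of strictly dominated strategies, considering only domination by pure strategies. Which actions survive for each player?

P1 drop D (C beats it: P:5>2 Q:8>7 R:11>6 S:8>0 T:6>5)
P1 drop E (A beats it: P:10>8 Q:11>0 R:4>3 S:11>8 T:4>3)
P2 drop P (Q beats it: A:10>9 B:12>9 C:7>1)
P2 drop T (Q beats it: A:10>7 B:12>7 C:7>5)
P1→{A,B,C} P2→{Q,R,S}

IESDS → P1:{A,B,C} P2:{Q,R,S}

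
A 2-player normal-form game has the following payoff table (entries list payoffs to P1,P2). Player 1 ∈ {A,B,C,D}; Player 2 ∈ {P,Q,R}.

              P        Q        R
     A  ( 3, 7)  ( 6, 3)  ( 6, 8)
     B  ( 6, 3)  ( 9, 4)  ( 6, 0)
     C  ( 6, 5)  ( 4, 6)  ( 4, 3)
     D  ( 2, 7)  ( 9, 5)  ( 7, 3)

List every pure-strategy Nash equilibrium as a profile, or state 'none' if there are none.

PSNE = {(B,Q)}

(A,P): not NE [P1→C gives 6>3; P2→R gives 8>7]
(A,Q): not NE [P1→D gives 9>6; P2→R gives 8>3]
(A,R): not NE [P1→D gives 7>6]
(B,P): not NE [P2→Q gives 4>3]
(B,Q): NE
(B,R): not NE [P1→D gives 7>6; P2→Q gives 4>0]
(C,P): not NE [P2→Q gives 6>5]
(C,Q): not NE [P1→D gives 9>4]
(C,R): not NE [P1→D gives 7>4; P2→Q gives 6>3]
(D,P): not NE [P1→C gives 6>2]
(D,Q): not NE [P2→P gives 7>5]
(D,R): not NE [P2→P gives 7>3]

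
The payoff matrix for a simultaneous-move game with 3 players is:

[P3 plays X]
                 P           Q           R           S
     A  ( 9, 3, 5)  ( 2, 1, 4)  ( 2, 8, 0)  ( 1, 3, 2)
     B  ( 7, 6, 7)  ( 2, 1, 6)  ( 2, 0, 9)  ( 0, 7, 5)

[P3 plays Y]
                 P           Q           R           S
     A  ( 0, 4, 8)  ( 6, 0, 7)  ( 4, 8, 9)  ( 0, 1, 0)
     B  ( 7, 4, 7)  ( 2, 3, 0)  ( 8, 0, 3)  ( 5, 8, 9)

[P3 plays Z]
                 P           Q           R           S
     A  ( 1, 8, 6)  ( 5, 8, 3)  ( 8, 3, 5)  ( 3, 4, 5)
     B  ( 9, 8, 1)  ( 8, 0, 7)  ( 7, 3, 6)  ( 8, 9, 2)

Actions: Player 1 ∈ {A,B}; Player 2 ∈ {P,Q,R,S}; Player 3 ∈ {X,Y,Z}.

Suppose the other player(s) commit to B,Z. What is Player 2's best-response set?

u_2(P vs B,Z) = 8
u_2(Q vs B,Z) = 0
u_2(R vs B,Z) = 3
u_2(S vs B,Z) = 9
max payoff 9 at {S}

BR_2 = {S}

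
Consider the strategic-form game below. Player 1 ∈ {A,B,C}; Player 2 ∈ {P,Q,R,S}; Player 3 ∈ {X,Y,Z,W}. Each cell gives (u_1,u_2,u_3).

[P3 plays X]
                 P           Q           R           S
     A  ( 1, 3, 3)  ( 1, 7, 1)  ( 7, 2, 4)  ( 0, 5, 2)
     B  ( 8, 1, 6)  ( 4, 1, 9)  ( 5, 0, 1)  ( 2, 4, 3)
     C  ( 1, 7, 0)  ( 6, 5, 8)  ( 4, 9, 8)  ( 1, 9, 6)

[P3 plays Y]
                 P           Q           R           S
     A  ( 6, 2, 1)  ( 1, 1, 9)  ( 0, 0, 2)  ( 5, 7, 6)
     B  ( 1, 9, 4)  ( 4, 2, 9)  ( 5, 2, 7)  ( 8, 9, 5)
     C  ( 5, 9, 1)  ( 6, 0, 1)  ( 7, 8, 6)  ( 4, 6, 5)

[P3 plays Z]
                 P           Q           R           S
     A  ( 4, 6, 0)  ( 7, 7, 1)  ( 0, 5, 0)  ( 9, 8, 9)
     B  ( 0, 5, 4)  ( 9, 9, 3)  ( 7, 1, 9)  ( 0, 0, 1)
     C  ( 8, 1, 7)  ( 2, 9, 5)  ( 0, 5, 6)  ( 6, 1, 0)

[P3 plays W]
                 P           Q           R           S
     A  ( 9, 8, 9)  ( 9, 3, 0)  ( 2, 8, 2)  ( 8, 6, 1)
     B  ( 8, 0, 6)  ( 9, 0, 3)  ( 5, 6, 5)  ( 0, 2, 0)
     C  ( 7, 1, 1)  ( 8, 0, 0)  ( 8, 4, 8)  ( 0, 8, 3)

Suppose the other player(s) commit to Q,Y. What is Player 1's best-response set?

u_1(A vs Q,Y) = 1
u_1(B vs Q,Y) = 4
u_1(C vs Q,Y) = 6
max payoff 6 at {C}

P1 best: {C}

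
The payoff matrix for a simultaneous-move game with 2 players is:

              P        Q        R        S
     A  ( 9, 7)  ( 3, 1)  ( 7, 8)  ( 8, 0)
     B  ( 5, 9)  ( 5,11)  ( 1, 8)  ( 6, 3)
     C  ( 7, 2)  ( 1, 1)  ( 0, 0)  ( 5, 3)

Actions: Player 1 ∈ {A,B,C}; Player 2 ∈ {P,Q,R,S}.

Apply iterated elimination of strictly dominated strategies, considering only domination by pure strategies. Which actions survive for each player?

Survivors P1:{A,B} P2:{P,Q,R}

P1 drop C (A beats it: P:9>7 Q:3>1 R:7>0 S:8>5)
P2 drop S (P beats it: A:7>0 B:9>3)
P1→{A,B} P2→{P,Q,R}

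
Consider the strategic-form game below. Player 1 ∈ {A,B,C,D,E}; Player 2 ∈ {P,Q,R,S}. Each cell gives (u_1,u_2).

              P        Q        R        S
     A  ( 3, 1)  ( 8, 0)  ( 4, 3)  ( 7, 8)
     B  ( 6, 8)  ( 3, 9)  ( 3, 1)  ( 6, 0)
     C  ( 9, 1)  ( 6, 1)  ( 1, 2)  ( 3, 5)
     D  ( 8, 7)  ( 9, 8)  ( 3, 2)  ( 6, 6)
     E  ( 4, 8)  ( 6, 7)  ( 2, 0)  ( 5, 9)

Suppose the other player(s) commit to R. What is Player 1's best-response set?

P1 best: {A}

u_1(A vs R) = 4
u_1(B vs R) = 3
u_1(C vs R) = 1
u_1(D vs R) = 3
u_1(E vs R) = 2
max payoff 4 at {A}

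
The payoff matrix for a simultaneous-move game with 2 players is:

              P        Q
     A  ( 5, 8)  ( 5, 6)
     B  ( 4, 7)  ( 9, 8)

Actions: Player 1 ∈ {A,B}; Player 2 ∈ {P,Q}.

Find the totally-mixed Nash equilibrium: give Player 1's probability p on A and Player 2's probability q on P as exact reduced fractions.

P1 indiff ⇒ q·5+(1-q)·5 = q·4+(1-q)·9 ⇒ q(1) = (1-q)(4) ⇒ q = 4/5
P2 indiff ⇒ p·8+(1-p)·7 = p·6+(1-p)·8 ⇒ p(2) = (1-p)(1) ⇒ p = 1/3

(p,q) = (1/3, 4/5)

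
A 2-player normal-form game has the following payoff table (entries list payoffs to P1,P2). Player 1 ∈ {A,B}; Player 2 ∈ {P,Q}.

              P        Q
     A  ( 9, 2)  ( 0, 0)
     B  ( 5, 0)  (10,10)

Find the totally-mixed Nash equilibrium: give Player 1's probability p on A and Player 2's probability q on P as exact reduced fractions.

P1 indiff ⇒ q·9+(1-q)·0 = q·5+(1-q)·10 ⇒ q(4) = (1-q)(10) ⇒ q = 5/7
P2 indiff ⇒ p·2+(1-p)·0 = p·0+(1-p)·10 ⇒ p(2) = (1-p)(10) ⇒ p = 5/6

p=5/6, q=5/7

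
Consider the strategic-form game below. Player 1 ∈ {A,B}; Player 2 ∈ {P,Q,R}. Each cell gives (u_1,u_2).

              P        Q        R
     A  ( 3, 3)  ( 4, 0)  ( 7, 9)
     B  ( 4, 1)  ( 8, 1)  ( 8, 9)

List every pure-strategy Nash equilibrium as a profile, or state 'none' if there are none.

PSNE = {(B,R)}

(A,P): not NE [P1→B gives 4>3; P2→R gives 9>3]
(A,Q): not NE [P1→B gives 8>4; P2→R gives 9>0]
(A,R): not NE [P1→B gives 8>7]
(B,P): not NE [P2→R gives 9>1]
(B,Q): not NE [P2→R gives 9>1]
(B,R): NE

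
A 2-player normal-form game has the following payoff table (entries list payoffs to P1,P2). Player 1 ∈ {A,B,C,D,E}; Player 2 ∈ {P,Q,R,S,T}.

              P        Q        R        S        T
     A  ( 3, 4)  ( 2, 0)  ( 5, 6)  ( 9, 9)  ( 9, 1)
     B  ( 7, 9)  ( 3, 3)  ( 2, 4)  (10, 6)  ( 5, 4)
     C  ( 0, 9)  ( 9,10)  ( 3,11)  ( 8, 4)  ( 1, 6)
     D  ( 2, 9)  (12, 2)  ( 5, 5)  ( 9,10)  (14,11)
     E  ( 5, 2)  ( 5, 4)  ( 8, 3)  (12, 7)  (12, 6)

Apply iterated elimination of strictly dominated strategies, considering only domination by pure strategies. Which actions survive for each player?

IESDS → P1:{B,D,E} P2:{P,S,T}

P1 drop A (E beats it: P:5>3 Q:5>2 R:8>5 S:12>9 T:12>9)
P1 drop C (D beats it: P:2>0 Q:12>9 R:5>3 S:9>8 T:14>1)
P2 drop Q (S beats it: B:6>3 D:10>2 E:7>4)
P2 drop R (S beats it: B:6>4 D:10>5 E:7>3)
P1→{B,D,E} P2→{P,S,T}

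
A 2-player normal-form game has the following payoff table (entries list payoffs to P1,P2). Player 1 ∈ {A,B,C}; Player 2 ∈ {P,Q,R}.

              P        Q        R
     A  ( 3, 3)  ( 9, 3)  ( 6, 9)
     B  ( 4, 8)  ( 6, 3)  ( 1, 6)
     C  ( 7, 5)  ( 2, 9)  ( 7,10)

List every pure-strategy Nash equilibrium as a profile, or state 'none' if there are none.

NE set: (C,R)

(A,P): not NE [P1→C gives 7>3; P2→R gives 9>3]
(A,Q): not NE [P2→R gives 9>3]
(A,R): not NE [P1→C gives 7>6]
(B,P): not NE [P1→C gives 7>4]
(B,Q): not NE [P1→A gives 9>6; P2→P gives 8>3]
(B,R): not NE [P1→C gives 7>1; P2→P gives 8>6]
(C,P): not NE [P2→R gives 10>5]
(C,Q): not NE [P1→A gives 9>2; P2→R gives 10>9]
(C,R): NE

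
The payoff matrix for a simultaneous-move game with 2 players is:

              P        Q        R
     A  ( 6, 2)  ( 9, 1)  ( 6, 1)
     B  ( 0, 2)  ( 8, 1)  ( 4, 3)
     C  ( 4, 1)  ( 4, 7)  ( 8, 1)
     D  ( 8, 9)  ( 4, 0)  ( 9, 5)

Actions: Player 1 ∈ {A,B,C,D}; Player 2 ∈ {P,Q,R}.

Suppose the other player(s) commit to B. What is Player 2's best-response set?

argmax u_2 = {R}

u_2(P vs B) = 2
u_2(Q vs B) = 1
u_2(R vs B) = 3
max payoff 3 at {R}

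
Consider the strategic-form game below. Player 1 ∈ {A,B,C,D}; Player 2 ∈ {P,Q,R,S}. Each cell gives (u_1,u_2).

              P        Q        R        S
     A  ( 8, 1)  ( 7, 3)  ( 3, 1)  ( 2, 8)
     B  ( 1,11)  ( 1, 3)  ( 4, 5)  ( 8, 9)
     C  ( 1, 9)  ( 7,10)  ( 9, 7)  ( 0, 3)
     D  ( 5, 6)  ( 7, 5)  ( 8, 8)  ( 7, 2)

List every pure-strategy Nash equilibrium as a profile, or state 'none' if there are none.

PSNE = {(C,Q)}

(A,P): not NE [P2→S gives 8>1]
(A,Q): not NE [P2→S gives 8>3]
(A,R): not NE [P1→C gives 9>3; P2→S gives 8>1]
(A,S): not NE [P1→B gives 8>2]
(B,P): not NE [P1→A gives 8>1]
(B,Q): not NE [P1→D gives 7>1; P2→P gives 11>3]
(B,R): not NE [P1→C gives 9>4; P2→P gives 11>5]
(B,S): not NE [P2→P gives 11>9]
(C,P): not NE [P1→A gives 8>1; P2→Q gives 10>9]
(C,Q): NE
(C,R): not NE [P2→Q gives 10>7]
(C,S): not NE [P1→B gives 8>0; P2→Q gives 10>3]
(D,P): not NE [P1→A gives 8>5; P2→R gives 8>6]
(D,Q): not NE [P2→R gives 8>5]
(D,R): not NE [P1→C gives 9>8]
(D,S): not NE [P1→B gives 8>7; P2→R gives 8>2]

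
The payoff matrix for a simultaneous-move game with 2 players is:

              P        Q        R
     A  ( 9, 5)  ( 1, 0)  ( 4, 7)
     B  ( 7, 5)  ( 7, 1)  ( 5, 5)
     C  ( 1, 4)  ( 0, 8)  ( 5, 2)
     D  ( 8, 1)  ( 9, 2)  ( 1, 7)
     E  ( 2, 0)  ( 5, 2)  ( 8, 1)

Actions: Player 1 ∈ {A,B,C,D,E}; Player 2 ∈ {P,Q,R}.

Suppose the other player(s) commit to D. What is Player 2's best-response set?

argmax u_2 = {R}

u_2(P vs D) = 1
u_2(Q vs D) = 2
u_2(R vs D) = 7
max payoff 7 at {R}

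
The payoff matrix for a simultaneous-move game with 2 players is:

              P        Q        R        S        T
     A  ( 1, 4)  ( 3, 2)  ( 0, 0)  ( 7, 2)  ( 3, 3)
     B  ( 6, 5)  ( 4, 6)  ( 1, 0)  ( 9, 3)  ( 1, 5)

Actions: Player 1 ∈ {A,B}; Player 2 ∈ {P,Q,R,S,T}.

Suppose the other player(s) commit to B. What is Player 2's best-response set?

u_2(P vs B) = 5
u_2(Q vs B) = 6
u_2(R vs B) = 0
u_2(S vs B) = 3
u_2(T vs B) = 5
max payoff 6 at {Q}

P2 best: {Q}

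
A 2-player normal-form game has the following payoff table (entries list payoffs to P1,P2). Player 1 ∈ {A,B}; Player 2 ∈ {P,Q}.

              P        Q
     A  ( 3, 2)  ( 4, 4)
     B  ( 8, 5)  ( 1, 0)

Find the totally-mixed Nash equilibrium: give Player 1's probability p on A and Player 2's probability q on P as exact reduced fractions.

P1 mixes 5/7 on A; P2 mixes 3/8 on P

P1 indiff ⇒ q·3+(1-q)·4 = q·8+(1-q)·1 ⇒ q(-5) = (1-q)(-3) ⇒ q = 3/8
P2 indiff ⇒ p·2+(1-p)·5 = p·4+(1-p)·0 ⇒ p(-2) = (1-p)(-5) ⇒ p = 5/7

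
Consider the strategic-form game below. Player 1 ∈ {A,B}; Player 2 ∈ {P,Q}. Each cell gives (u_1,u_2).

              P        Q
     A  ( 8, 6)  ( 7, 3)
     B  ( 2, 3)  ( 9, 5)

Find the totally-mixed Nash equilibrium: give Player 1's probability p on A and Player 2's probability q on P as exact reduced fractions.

P1 indiff ⇒ q·8+(1-q)·7 = q·2+(1-q)·9 ⇒ q(6) = (1-q)(2) ⇒ q = 1/4
P2 indiff ⇒ p·6+(1-p)·3 = p·3+(1-p)·5 ⇒ p(3) = (1-p)(2) ⇒ p = 2/5

p=2/5, q=1/4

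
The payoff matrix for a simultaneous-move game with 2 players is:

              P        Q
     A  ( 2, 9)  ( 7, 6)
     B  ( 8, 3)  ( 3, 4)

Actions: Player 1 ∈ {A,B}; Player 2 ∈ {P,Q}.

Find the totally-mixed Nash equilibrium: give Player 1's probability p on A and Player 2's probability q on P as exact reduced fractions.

P1 indiff ⇒ q·2+(1-q)·7 = q·8+(1-q)·3 ⇒ q(-6) = (1-q)(-4) ⇒ q = 2/5
P2 indiff ⇒ p·9+(1-p)·3 = p·6+(1-p)·4 ⇒ p(3) = (1-p)(1) ⇒ p = 1/4

P1 mixes 1/4 on A; P2 mixes 2/5 on P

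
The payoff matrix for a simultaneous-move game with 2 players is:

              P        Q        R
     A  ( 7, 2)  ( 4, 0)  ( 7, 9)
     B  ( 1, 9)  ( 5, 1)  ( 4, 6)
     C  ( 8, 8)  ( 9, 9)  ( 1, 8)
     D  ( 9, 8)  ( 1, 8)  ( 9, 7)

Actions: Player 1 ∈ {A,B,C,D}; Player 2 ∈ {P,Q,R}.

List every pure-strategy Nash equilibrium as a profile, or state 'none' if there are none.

(A,P): not NE [P1→D gives 9>7; P2→R gives 9>2]
(A,Q): not NE [P1→C gives 9>4; P2→R gives 9>0]
(A,R): not NE [P1→D gives 9>7]
(B,P): not NE [P1→D gives 9>1]
(B,Q): not NE [P1→C gives 9>5; P2→P gives 9>1]
(B,R): not NE [P1→D gives 9>4; P2→P gives 9>6]
(C,P): not NE [P1→D gives 9>8; P2→Q gives 9>8]
(C,Q): NE
(C,R): not NE [P1→D gives 9>1; P2→Q gives 9>8]
(D,P): NE
(D,Q): not NE [P1→C gives 9>1]
(D,R): not NE [P2→Q gives 8>7]

NE set: (C,Q), (D,P)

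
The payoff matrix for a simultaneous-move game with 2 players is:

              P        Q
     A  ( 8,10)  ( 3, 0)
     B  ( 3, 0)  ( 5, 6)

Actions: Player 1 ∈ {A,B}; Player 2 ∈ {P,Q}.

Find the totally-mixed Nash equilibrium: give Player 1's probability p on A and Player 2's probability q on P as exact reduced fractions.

(p,q) = (3/8, 2/7)

P1 indiff ⇒ q·8+(1-q)·3 = q·3+(1-q)·5 ⇒ q(5) = (1-q)(2) ⇒ q = 2/7
P2 indiff ⇒ p·10+(1-p)·0 = p·0+(1-p)·6 ⇒ p(10) = (1-p)(6) ⇒ p = 3/8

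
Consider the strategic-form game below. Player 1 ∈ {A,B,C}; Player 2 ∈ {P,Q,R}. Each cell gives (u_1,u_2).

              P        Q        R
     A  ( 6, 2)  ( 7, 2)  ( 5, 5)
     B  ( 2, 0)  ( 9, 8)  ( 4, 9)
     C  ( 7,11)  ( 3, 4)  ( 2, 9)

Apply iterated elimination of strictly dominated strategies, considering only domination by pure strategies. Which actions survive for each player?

Remaining: P1:{A,C} P2:{P,R}

P2 drop Q (R beats it: A:5>2 B:9>8 C:9>4)
P1 drop B (A beats it: P:6>2 R:5>4)
P1→{A,C} P2→{P,R}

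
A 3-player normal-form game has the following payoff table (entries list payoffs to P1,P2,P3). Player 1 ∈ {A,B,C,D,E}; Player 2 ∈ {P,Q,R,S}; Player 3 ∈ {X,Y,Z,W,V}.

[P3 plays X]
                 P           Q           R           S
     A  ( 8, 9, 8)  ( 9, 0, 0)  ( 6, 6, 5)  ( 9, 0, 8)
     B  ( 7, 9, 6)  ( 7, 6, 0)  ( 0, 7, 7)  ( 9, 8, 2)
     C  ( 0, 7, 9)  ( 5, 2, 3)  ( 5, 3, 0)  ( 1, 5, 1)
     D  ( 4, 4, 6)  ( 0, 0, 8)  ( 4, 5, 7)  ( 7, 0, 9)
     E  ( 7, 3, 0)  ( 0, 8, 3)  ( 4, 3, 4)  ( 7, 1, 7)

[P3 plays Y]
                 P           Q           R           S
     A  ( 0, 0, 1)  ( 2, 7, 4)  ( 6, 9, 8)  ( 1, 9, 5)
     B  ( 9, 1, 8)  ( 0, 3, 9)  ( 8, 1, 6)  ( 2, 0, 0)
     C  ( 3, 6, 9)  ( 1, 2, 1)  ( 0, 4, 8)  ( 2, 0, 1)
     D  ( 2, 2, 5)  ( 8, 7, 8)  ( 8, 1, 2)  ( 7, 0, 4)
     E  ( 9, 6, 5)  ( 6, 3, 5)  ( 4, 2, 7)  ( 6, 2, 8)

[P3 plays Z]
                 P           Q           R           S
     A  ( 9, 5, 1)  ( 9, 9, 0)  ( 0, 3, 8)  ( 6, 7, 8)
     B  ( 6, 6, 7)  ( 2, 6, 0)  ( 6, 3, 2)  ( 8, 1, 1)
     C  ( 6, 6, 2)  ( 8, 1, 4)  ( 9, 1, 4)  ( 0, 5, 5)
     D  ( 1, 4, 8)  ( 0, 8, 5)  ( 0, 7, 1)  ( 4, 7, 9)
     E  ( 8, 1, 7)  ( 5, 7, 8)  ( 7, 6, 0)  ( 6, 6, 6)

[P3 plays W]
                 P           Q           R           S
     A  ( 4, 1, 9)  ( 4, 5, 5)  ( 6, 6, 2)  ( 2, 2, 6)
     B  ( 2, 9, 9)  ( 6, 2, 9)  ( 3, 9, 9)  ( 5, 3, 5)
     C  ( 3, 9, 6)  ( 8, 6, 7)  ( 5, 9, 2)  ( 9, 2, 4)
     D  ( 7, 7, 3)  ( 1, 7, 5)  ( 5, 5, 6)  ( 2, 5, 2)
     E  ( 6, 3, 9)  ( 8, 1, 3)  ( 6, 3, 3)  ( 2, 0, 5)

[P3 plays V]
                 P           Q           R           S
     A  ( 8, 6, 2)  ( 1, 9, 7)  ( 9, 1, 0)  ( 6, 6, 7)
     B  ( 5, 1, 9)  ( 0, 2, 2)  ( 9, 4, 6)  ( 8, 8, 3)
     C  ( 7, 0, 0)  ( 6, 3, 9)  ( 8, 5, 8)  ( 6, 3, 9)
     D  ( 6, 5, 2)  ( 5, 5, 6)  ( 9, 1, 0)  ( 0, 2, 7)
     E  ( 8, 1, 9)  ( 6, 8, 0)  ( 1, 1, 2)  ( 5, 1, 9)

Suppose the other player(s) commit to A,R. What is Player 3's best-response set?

u_3(X vs A,R) = 5
u_3(Y vs A,R) = 8
u_3(Z vs A,R) = 8
u_3(W vs A,R) = 2
u_3(V vs A,R) = 0
max payoff 8 at {Y,Z}

P3 best: {Y,Z}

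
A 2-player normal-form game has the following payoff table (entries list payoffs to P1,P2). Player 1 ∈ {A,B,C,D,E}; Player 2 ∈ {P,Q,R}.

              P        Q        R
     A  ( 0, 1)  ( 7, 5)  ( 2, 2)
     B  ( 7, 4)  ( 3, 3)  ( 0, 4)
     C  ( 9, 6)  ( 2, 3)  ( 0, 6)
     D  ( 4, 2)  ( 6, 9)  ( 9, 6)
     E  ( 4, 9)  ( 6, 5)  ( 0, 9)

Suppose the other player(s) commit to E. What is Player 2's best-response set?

BR_2 = {P,R}

u_2(P vs E) = 9
u_2(Q vs E) = 5
u_2(R vs E) = 9
max payoff 9 at {P,R}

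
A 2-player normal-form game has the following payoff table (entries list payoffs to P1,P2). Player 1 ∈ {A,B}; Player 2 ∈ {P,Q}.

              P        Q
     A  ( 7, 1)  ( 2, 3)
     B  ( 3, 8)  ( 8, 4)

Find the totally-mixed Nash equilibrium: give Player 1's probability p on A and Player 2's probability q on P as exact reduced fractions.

p=2/3, q=3/5

P1 indiff ⇒ q·7+(1-q)·2 = q·3+(1-q)·8 ⇒ q(4) = (1-q)(6) ⇒ q = 3/5
P2 indiff ⇒ p·1+(1-p)·8 = p·3+(1-p)·4 ⇒ p(-2) = (1-p)(-4) ⇒ p = 2/3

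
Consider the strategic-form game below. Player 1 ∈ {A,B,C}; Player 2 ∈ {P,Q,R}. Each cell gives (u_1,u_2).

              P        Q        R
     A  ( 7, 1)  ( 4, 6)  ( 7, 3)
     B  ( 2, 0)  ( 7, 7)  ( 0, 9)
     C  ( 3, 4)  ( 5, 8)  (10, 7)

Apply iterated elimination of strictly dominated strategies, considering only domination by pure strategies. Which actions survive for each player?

Survivors P1:{B,C} P2:{Q,R}

P2 drop P (Q beats it: A:6>1 B:7>0 C:8>4)
P1 drop A (C beats it: Q:5>4 R:10>7)
P1→{B,C} P2→{Q,R}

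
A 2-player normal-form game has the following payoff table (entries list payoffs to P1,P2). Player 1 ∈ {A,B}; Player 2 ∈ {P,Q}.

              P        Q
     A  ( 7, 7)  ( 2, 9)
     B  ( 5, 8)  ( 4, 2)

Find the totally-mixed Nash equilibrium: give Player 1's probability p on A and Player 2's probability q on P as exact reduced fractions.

P1 indiff ⇒ q·7+(1-q)·2 = q·5+(1-q)·4 ⇒ q(2) = (1-q)(2) ⇒ q = 1/2
P2 indiff ⇒ p·7+(1-p)·8 = p·9+(1-p)·2 ⇒ p(-2) = (1-p)(-6) ⇒ p = 3/4

P1 mixes 3/4 on A; P2 mixes 1/2 on P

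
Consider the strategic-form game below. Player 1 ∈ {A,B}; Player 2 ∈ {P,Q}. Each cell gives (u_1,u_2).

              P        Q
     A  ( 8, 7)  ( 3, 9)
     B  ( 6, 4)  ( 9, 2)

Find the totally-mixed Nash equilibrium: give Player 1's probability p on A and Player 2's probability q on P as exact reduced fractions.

P1 indiff ⇒ q·8+(1-q)·3 = q·6+(1-q)·9 ⇒ q(2) = (1-q)(6) ⇒ q = 3/4
P2 indiff ⇒ p·7+(1-p)·4 = p·9+(1-p)·2 ⇒ p(-2) = (1-p)(-2) ⇒ p = 1/2

p=1/2, q=3/4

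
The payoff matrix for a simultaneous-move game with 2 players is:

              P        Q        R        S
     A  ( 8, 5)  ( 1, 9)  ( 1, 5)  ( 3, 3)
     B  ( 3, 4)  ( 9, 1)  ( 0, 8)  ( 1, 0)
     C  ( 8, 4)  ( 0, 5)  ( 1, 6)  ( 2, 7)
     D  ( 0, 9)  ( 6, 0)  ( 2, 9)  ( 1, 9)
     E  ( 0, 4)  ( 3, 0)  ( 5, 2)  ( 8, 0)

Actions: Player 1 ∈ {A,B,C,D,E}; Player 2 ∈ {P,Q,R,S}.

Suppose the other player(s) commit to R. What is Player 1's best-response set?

P1 best: {E}

u_1(A vs R) = 1
u_1(B vs R) = 0
u_1(C vs R) = 1
u_1(D vs R) = 2
u_1(E vs R) = 5
max payoff 5 at {E}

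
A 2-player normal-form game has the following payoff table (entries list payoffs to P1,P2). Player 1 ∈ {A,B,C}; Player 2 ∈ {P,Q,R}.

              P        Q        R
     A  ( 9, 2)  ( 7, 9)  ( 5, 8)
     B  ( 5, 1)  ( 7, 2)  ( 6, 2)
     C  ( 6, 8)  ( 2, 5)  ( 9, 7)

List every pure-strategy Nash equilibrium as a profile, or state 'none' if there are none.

(A,P): not NE [P2→Q gives 9>2]
(A,Q): NE
(A,R): not NE [P1→C gives 9>5; P2→Q gives 9>8]
(B,P): not NE [P1→A gives 9>5; P2→R gives 2>1]
(B,Q): NE
(B,R): not NE [P1→C gives 9>6]
(C,P): not NE [P1→A gives 9>6]
(C,Q): not NE [P1→B gives 7>2; P2→P gives 8>5]
(C,R): not NE [P2→P gives 8>7]

Nash profiles: (A,Q), (B,Q)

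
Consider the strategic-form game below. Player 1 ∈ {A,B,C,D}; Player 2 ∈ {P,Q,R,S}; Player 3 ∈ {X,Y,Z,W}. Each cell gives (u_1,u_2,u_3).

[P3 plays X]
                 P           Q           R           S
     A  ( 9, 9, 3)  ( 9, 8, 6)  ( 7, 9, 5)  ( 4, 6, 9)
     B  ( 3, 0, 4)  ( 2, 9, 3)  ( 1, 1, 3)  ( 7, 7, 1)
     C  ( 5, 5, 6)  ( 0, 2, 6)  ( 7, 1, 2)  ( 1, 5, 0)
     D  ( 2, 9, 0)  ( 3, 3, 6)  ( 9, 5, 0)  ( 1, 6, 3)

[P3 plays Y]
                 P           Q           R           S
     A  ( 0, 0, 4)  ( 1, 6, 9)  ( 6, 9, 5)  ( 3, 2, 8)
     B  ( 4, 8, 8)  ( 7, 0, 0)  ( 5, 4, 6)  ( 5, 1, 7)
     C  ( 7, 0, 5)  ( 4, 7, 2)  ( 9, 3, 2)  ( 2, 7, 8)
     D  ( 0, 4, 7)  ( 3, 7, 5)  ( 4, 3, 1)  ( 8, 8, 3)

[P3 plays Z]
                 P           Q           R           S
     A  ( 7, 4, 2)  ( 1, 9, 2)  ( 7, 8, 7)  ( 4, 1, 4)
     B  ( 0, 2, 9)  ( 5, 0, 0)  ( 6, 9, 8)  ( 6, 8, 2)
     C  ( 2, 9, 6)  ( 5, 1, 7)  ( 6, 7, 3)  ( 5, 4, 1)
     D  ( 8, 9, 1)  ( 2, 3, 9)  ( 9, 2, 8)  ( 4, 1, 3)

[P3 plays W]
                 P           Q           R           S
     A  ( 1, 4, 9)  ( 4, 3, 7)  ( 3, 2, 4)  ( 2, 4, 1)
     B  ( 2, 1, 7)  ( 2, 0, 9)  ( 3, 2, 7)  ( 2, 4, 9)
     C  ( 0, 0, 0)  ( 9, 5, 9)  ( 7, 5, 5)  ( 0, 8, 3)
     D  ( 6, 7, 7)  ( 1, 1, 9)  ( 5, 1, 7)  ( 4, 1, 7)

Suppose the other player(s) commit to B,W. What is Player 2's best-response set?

P2 best: {S}

u_2(P vs B,W) = 1
u_2(Q vs B,W) = 0
u_2(R vs B,W) = 2
u_2(S vs B,W) = 4
max payoff 4 at {S}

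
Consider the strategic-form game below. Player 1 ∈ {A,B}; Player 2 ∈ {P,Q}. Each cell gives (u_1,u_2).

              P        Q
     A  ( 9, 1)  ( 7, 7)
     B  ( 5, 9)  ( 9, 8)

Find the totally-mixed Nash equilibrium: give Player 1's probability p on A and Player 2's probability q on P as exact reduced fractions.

P1 indiff ⇒ q·9+(1-q)·7 = q·5+(1-q)·9 ⇒ q(4) = (1-q)(2) ⇒ q = 1/3
P2 indiff ⇒ p·1+(1-p)·9 = p·7+(1-p)·8 ⇒ p(-6) = (1-p)(-1) ⇒ p = 1/7

P1 mixes 1/7 on A; P2 mixes 1/3 on P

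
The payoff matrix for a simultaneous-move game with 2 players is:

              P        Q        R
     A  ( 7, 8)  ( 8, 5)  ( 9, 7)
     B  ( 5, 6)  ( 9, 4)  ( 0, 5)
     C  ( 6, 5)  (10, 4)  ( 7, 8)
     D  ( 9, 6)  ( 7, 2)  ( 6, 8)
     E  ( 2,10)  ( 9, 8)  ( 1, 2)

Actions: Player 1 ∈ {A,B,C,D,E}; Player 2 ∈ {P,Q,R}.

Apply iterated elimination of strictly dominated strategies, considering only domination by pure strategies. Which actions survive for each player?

IESDS → P1:{A,D} P2:{P,R}

P1 drop B (C beats it: P:6>5 Q:10>9 R:7>0)
P1 drop E (C beats it: P:6>2 Q:10>9 R:7>1)
P2 drop Q (P beats it: A:8>5 C:5>4 D:6>2)
P1 drop C (A beats it: P:7>6 R:9>7)
P1→{A,D} P2→{P,R}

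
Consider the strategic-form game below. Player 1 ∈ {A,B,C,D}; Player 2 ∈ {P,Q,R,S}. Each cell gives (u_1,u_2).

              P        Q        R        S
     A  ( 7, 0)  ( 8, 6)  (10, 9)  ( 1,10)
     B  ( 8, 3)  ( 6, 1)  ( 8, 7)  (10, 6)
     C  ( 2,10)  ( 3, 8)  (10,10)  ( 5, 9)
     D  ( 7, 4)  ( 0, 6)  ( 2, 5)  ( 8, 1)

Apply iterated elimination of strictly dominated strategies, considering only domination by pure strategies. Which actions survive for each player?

P1 drop D (B beats it: P:8>7 Q:6>0 R:8>2 S:10>8)
P2 drop Q (R beats it: A:9>6 B:7>1 C:10>8)
P1→{A,B,C} P2→{P,R,S}

IESDS → P1:{A,B,C} P2:{P,R,S}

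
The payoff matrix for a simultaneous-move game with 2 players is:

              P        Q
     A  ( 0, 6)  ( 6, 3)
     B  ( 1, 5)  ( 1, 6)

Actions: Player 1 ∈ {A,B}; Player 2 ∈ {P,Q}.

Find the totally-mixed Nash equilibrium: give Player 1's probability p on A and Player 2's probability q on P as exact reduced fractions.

P1 indiff ⇒ q·0+(1-q)·6 = q·1+(1-q)·1 ⇒ q(-1) = (1-q)(-5) ⇒ q = 5/6
P2 indiff ⇒ p·6+(1-p)·5 = p·3+(1-p)·6 ⇒ p(3) = (1-p)(1) ⇒ p = 1/4

P1 mixes 1/4 on A; P2 mixes 5/6 on P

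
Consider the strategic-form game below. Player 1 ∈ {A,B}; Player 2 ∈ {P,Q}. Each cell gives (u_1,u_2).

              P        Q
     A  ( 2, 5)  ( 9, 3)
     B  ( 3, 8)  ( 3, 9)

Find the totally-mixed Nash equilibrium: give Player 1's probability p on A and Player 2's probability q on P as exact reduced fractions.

P1 indiff ⇒ q·2+(1-q)·9 = q·3+(1-q)·3 ⇒ q(-1) = (1-q)(-6) ⇒ q = 6/7
P2 indiff ⇒ p·5+(1-p)·8 = p·3+(1-p)·9 ⇒ p(2) = (1-p)(1) ⇒ p = 1/3

p=1/3, q=6/7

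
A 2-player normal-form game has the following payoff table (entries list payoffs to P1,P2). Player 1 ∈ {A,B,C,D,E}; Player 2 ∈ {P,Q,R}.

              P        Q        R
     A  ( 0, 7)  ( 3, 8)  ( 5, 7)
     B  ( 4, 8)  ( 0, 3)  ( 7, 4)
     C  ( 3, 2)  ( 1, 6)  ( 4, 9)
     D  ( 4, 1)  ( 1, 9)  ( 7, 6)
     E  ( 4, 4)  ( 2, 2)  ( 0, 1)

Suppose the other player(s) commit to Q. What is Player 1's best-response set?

u_1(A vs Q) = 3
u_1(B vs Q) = 0
u_1(C vs Q) = 1
u_1(D vs Q) = 1
u_1(E vs Q) = 2
max payoff 3 at {A}

BR_1 = {A}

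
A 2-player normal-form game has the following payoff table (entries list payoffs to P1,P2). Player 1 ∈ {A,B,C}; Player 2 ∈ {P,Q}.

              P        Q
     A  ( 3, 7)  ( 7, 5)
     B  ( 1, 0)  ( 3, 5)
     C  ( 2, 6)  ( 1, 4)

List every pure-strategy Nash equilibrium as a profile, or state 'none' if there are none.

Nash profiles: (A,P)

(A,P): NE
(A,Q): not NE [P2→P gives 7>5]
(B,P): not NE [P1→A gives 3>1; P2→Q gives 5>0]
(B,Q): not NE [P1→A gives 7>3]
(C,P): not NE [P1→A gives 3>2]
(C,Q): not NE [P1→A gives 7>1; P2→P gives 6>4]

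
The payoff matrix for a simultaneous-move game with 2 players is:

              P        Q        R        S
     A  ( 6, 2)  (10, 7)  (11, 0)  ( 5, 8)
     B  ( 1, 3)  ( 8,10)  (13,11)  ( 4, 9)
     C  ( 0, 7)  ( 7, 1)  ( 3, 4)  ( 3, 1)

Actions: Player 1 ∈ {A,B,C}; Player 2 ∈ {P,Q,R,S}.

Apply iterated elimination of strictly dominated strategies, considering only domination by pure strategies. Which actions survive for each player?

P1 drop C (A beats it: P:6>0 Q:10>7 R:11>3 S:5>3)
P2 drop P (Q beats it: A:7>2 B:10>3)
P1→{A,B} P2→{Q,R,S}

Remaining: P1:{A,B} P2:{Q,R,S}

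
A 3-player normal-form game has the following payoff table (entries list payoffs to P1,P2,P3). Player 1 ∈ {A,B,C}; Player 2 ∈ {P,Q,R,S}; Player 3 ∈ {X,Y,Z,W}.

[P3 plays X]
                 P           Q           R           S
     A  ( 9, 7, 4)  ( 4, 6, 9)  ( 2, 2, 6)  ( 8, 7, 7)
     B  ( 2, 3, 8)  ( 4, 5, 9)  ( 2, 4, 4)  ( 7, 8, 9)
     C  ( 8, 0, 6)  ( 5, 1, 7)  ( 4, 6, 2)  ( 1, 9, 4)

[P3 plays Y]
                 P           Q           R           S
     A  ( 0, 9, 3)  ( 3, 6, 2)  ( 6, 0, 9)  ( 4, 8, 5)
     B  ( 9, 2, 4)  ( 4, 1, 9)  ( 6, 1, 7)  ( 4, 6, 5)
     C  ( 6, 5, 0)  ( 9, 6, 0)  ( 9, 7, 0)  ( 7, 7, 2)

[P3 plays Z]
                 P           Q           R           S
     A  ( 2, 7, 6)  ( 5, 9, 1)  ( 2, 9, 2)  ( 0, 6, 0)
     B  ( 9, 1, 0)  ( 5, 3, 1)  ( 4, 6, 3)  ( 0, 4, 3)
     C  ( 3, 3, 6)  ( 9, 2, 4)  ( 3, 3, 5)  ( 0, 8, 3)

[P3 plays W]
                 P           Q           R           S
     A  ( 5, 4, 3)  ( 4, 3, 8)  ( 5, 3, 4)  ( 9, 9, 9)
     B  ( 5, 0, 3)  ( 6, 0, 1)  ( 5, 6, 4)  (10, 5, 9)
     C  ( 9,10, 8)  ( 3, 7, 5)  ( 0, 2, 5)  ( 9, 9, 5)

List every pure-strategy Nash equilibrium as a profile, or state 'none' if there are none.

(A,P,X): not NE [P3→Z gives 6>4]
(A,P,Y): not NE [P1→B gives 9>0; P3→Z gives 6>3]
(A,P,Z): not NE [P1→B gives 9>2; P2→R gives 9>7]
(A,P,W): not NE [P1→C gives 9>5; P2→S gives 9>4; P3→Z gives 6>3]
(A,Q,X): not NE [P1→C gives 5>4; P2→S gives 7>6]
(A,Q,Y): not NE [P1→C gives 9>3; P2→P gives 9>6; P3→X gives 9>2]
(A,Q,Z): not NE [P1→C gives 9>5; P3→X gives 9>1]
(A,Q,W): not NE [P1→B gives 6>4; P2→S gives 9>3; P3→X gives 9>8]
(A,R,X): not NE [P1→C gives 4>2; P2→S gives 7>2; P3→Y gives 9>6]
(A,R,Y): not NE [P1→C gives 9>6; P2→P gives 9>0]
(A,R,Z): not NE [P1→B gives 4>2; P3→Y gives 9>2]
(A,R,W): not NE [P2→S gives 9>3; P3→Y gives 9>4]
(A,S,X): not NE [P3→W gives 9>7]
(A,S,Y): not NE [P1→C gives 7>4; P2→P gives 9>8; P3→W gives 9>5]
(A,S,Z): not NE [P2→R gives 9>6; P3→W gives 9>0]
(A,S,W): not NE [P1→B gives 10>9]
(B,P,X): not NE [P1→A gives 9>2; P2→S gives 8>3]
(B,P,Y): not NE [P2→S gives 6>2; P3→X gives 8>4]
(B,P,Z): not NE [P2→R gives 6>1; P3→X gives 8>0]
(B,P,W): not NE [P1→C gives 9>5; P2→R gives 6>0; P3→X gives 8>3]
(B,Q,X): not NE [P1→C gives 5>4; P2→S gives 8>5]
(B,Q,Y): not NE [P1→C gives 9>4; P2→S gives 6>1]
(B,Q,Z): not NE [P1→C gives 9>5; P2→R gives 6>3; P3→Y gives 9>1]
(B,Q,W): not NE [P2→R gives 6>0; P3→Y gives 9>1]
(B,R,X): not NE [P1→C gives 4>2; P2→S gives 8>4; P3→Y gives 7>4]
(B,R,Y): not NE [P1→C gives 9>6; P2→S gives 6>1]
(B,R,Z): not NE [P3→Y gives 7>3]
(B,R,W): not NE [P3→Y gives 7>4]
(B,S,X): not NE [P1→A gives 8>7]
(B,S,Y): not NE [P1→C gives 7>4; P3→W gives 9>5]
(B,S,Z): not NE [P2→R gives 6>4; P3→W gives 9>3]
(B,S,W): not NE [P2→R gives 6>5]
(C,P,X): not NE [P1→A gives 9>8; P2→S gives 9>0; P3→W gives 8>6]
(C,P,Y): not NE [P1→B gives 9>6; P2→S gives 7>5; P3→W gives 8>0]
(C,P,Z): not NE [P1→B gives 9>3; P2→S gives 8>3; P3→W gives 8>6]
(C,P,W): NE
(C,Q,X): not NE [P2→S gives 9>1]
(C,Q,Y): not NE [P2→S gives 7>6; P3→X gives 7>0]
(C,Q,Z): not NE [P2→S gives 8>2; P3→X gives 7>4]
(C,Q,W): not NE [P1→B gives 6>3; P2→P gives 10>7; P3→X gives 7>5]
(C,R,X): not NE [P2→S gives 9>6; P3→W gives 5>2]
(C,R,Y): not NE [P3→W gives 5>0]
(C,R,Z): not NE [P1→B gives 4>3; P2→S gives 8>3]
(C,R,W): not NE [P1→B gives 5>0; P2→P gives 10>2]
(C,S,X): not NE [P1→A gives 8>1; P3→W gives 5>4]
(C,S,Y): not NE [P3→W gives 5>2]
(C,S,Z): not NE [P3→W gives 5>3]
(C,S,W): not NE [P1→B gives 10>9; P2→P gives 10>9]

PSNE = {(C,P,W)}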